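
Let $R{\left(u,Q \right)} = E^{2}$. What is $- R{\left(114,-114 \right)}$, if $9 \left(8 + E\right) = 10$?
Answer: $- \frac{3844}{81} \approx -47.457$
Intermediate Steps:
$E = - \frac{62}{9}$ ($E = -8 + \frac{1}{9} \cdot 10 = -8 + \frac{10}{9} = - \frac{62}{9} \approx -6.8889$)
$R{\left(u,Q \right)} = \frac{3844}{81}$ ($R{\left(u,Q \right)} = \left(- \frac{62}{9}\right)^{2} = \frac{3844}{81}$)
$- R{\left(114,-114 \right)} = \left(-1\right) \frac{3844}{81} = - \frac{3844}{81}$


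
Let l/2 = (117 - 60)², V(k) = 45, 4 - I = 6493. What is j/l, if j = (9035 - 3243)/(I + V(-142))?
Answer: -724/5234139 ≈ -0.00013832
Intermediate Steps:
I = -6489 (I = 4 - 1*6493 = 4 - 6493 = -6489)
l = 6498 (l = 2*(117 - 60)² = 2*57² = 2*3249 = 6498)
j = -1448/1611 (j = (9035 - 3243)/(-6489 + 45) = 5792/(-6444) = 5792*(-1/6444) = -1448/1611 ≈ -0.89882)
j/l = -1448/1611/6498 = -1448/1611*1/6498 = -724/5234139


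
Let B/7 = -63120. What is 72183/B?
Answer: -24061/147280 ≈ -0.16337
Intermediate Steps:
B = -441840 (B = 7*(-63120) = -441840)
72183/B = 72183/(-441840) = 72183*(-1/441840) = -24061/147280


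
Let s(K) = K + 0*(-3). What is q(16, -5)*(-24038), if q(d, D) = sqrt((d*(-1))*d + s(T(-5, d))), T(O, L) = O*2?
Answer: -24038*I*sqrt(266) ≈ -3.9205e+5*I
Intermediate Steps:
T(O, L) = 2*O
s(K) = K (s(K) = K + 0 = K)
q(d, D) = sqrt(-10 - d**2) (q(d, D) = sqrt((d*(-1))*d + 2*(-5)) = sqrt((-d)*d - 10) = sqrt(-d**2 - 10) = sqrt(-10 - d**2))
q(16, -5)*(-24038) = sqrt(-10 - 1*16**2)*(-24038) = sqrt(-10 - 1*256)*(-24038) = sqrt(-10 - 256)*(-24038) = sqrt(-266)*(-24038) = (I*sqrt(266))*(-24038) = -24038*I*sqrt(266)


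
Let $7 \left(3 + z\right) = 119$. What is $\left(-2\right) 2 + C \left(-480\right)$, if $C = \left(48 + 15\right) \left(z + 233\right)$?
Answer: $-7469284$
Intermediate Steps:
$z = 14$ ($z = -3 + \frac{1}{7} \cdot 119 = -3 + 17 = 14$)
$C = 15561$ ($C = \left(48 + 15\right) \left(14 + 233\right) = 63 \cdot 247 = 15561$)
$\left(-2\right) 2 + C \left(-480\right) = \left(-2\right) 2 + 15561 \left(-480\right) = -4 - 7469280 = -7469284$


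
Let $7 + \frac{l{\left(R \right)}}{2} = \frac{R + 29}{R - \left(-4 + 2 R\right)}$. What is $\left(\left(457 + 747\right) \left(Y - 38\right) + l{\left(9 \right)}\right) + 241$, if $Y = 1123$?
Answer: $\frac{6532759}{5} \approx 1.3066 \cdot 10^{6}$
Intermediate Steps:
$l{\left(R \right)} = -14 + \frac{2 \left(29 + R\right)}{4 - R}$ ($l{\left(R \right)} = -14 + 2 \frac{R + 29}{R - \left(-4 + 2 R\right)} = -14 + 2 \frac{29 + R}{R - \left(-4 + 2 R\right)} = -14 + 2 \frac{29 + R}{4 - R} = -14 + \frac{2 \left(29 + R\right)}{4 - R}$)
$\left(\left(457 + 747\right) \left(Y - 38\right) + l{\left(9 \right)}\right) + 241 = \left(\left(457 + 747\right) \left(1123 - 38\right) + \frac{2 \left(-1 - 72\right)}{-4 + 9}\right) + 241 = \left(1204 \cdot 1085 + \frac{2 \left(-1 - 72\right)}{5}\right) + 241 = \left(1306340 + 2 \cdot \frac{1}{5} \left(-73\right)\right) + 241 = \left(1306340 - \frac{146}{5}\right) + 241 = \frac{6531554}{5} + 241 = \frac{6532759}{5}$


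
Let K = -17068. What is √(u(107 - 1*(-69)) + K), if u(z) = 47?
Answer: I*√17021 ≈ 130.46*I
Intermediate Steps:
√(u(107 - 1*(-69)) + K) = √(47 - 17068) = √(-17021) = I*√17021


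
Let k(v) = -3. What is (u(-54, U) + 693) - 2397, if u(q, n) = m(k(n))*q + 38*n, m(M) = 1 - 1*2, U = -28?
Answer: -2714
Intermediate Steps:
m(M) = -1 (m(M) = 1 - 2 = -1)
u(q, n) = -q + 38*n
(u(-54, U) + 693) - 2397 = ((-1*(-54) + 38*(-28)) + 693) - 2397 = ((54 - 1064) + 693) - 2397 = (-1010 + 693) - 2397 = -317 - 2397 = -2714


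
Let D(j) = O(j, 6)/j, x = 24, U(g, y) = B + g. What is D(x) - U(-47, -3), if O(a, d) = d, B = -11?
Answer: 233/4 ≈ 58.250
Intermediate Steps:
U(g, y) = -11 + g
D(j) = 6/j
D(x) - U(-47, -3) = 6/24 - (-11 - 47) = 6*(1/24) - 1*(-58) = 1/4 + 58 = 233/4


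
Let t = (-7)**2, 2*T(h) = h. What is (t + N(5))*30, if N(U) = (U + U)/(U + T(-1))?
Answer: 4610/3 ≈ 1536.7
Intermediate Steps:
T(h) = h/2
t = 49
N(U) = 2*U/(-1/2 + U) (N(U) = (U + U)/(U + (1/2)*(-1)) = (2*U)/(U - 1/2) = (2*U)/(-1/2 + U) = 2*U/(-1/2 + U))
(t + N(5))*30 = (49 + 4*5/(-1 + 2*5))*30 = (49 + 4*5/(-1 + 10))*30 = (49 + 4*5/9)*30 = (49 + 4*5*(1/9))*30 = (49 + 20/9)*30 = (461/9)*30 = 4610/3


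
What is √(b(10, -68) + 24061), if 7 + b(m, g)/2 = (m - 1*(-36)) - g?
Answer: 5*√971 ≈ 155.80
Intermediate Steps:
b(m, g) = 58 - 2*g + 2*m (b(m, g) = -14 + 2*((m - 1*(-36)) - g) = -14 + 2*((m + 36) - g) = -14 + 2*((36 + m) - g) = -14 + 2*(36 + m - g) = -14 + (72 - 2*g + 2*m) = 58 - 2*g + 2*m)
√(b(10, -68) + 24061) = √((58 - 2*(-68) + 2*10) + 24061) = √((58 + 136 + 20) + 24061) = √(214 + 24061) = √24275 = 5*√971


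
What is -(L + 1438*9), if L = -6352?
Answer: -6590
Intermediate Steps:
-(L + 1438*9) = -(-6352 + 1438*9) = -(-6352 + 12942) = -1*6590 = -6590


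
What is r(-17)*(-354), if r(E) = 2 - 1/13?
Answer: -8850/13 ≈ -680.77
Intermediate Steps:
r(E) = 25/13 (r(E) = 2 - 1*1/13 = 2 - 1/13 = 25/13)
r(-17)*(-354) = (25/13)*(-354) = -8850/13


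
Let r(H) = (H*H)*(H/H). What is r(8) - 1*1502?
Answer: -1438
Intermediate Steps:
r(H) = H**2 (r(H) = H**2*1 = H**2)
r(8) - 1*1502 = 8**2 - 1*1502 = 64 - 1502 = -1438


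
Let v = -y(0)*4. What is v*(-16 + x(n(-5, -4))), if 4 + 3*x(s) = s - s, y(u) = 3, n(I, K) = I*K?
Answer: 208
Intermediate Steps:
v = -12 (v = -1*3*4 = -3*4 = -12)
x(s) = -4/3 (x(s) = -4/3 + (s - s)/3 = -4/3 + (⅓)*0 = -4/3 + 0 = -4/3)
v*(-16 + x(n(-5, -4))) = -12*(-16 - 4/3) = -12*(-52/3) = 208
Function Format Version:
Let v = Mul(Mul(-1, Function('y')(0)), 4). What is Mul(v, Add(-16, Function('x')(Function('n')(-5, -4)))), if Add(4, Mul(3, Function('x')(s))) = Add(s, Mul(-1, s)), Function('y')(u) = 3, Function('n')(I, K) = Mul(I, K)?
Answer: 208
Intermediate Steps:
v = -12 (v = Mul(Mul(-1, 3), 4) = Mul(-3, 4) = -12)
Function('x')(s) = Rational(-4, 3) (Function('x')(s) = Add(Rational(-4, 3), Mul(Rational(1, 3), Add(s, Mul(-1, s)))) = Add(Rational(-4, 3), Mul(Rational(1, 3), 0)) = Add(Rational(-4, 3), 0) = Rational(-4, 3))
Mul(v, Add(-16, Function('x')(Function('n')(-5, -4)))) = Mul(-12, Add(-16, Rational(-4, 3))) = Mul(-12, Rational(-52, 3)) = 208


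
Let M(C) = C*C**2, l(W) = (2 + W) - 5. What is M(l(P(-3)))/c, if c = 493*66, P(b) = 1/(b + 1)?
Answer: -343/260304 ≈ -0.0013177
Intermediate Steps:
P(b) = 1/(1 + b)
l(W) = -3 + W
M(C) = C**3
c = 32538
M(l(P(-3)))/c = (-3 + 1/(1 - 3))**3/32538 = (-3 + 1/(-2))**3*(1/32538) = (-3 - 1/2)**3*(1/32538) = (-7/2)**3*(1/32538) = -343/8*1/32538 = -343/260304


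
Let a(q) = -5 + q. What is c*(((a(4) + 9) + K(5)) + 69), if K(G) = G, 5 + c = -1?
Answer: -492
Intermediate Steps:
c = -6 (c = -5 - 1 = -6)
c*(((a(4) + 9) + K(5)) + 69) = -6*((((-5 + 4) + 9) + 5) + 69) = -6*(((-1 + 9) + 5) + 69) = -6*((8 + 5) + 69) = -6*(13 + 69) = -6*82 = -492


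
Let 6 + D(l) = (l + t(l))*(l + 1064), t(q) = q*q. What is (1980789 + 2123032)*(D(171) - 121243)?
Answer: 148568871123791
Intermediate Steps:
t(q) = q²
D(l) = -6 + (1064 + l)*(l + l²) (D(l) = -6 + (l + l²)*(l + 1064) = -6 + (l + l²)*(1064 + l) = -6 + (1064 + l)*(l + l²))
(1980789 + 2123032)*(D(171) - 121243) = (1980789 + 2123032)*((-6 + 171³ + 1064*171 + 1065*171²) - 121243) = 4103821*((-6 + 5000211 + 181944 + 1065*29241) - 121243) = 4103821*((-6 + 5000211 + 181944 + 31141665) - 121243) = 4103821*(36323814 - 121243) = 4103821*36202571 = 148568871123791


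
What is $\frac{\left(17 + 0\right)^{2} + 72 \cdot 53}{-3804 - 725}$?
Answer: $- \frac{4105}{4529} \approx -0.90638$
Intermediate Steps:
$\frac{\left(17 + 0\right)^{2} + 72 \cdot 53}{-3804 - 725} = \frac{17^{2} + 3816}{-4529} = \left(289 + 3816\right) \left(- \frac{1}{4529}\right) = 4105 \left(- \frac{1}{4529}\right) = - \frac{4105}{4529}$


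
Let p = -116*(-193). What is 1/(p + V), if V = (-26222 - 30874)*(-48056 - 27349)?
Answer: 1/4305346268 ≈ 2.3227e-10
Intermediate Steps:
p = 22388
V = 4305323880 (V = -57096*(-75405) = 4305323880)
1/(p + V) = 1/(22388 + 4305323880) = 1/4305346268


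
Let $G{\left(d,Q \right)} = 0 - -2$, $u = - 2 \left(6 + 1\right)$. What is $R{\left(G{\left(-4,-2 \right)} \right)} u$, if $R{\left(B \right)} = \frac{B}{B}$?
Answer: $-14$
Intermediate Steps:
$u = -14$ ($u = \left(-2\right) 7 = -14$)
$G{\left(d,Q \right)} = 2$ ($G{\left(d,Q \right)} = 0 + 2 = 2$)
$R{\left(B \right)} = 1$
$R{\left(G{\left(-4,-2 \right)} \right)} u = 1 \left(-14\right) = -14$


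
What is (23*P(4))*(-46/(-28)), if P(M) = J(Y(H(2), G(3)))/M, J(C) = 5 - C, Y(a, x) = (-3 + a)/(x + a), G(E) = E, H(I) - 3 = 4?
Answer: 12167/280 ≈ 43.454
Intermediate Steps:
H(I) = 7 (H(I) = 3 + 4 = 7)
Y(a, x) = (-3 + a)/(a + x)
P(M) = 23/(5*M) (P(M) = (5 - (-3 + 7)/(7 + 3))/M = (5 - 4/10)/M = (5 - 1*2/5)/M = (5 - 2/5)/M = 23/(5*M))
(23*P(4))*(-46/(-28)) = (23*((23/5)/4))*(-46/(-28)) = (23*((23/5)*(1/4)))*(-46*(-1/28)) = (23*(23/20))*(23/14) = (529/20)*(23/14) = 12167/280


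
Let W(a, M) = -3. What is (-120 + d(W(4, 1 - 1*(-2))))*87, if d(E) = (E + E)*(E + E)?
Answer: -7308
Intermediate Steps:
d(E) = 4*E**2 (d(E) = (2*E)*(2*E) = 4*E**2)
(-120 + d(W(4, 1 - 1*(-2))))*87 = (-120 + 4*(-3)**2)*87 = (-120 + 4*9)*87 = (-120 + 36)*87 = -84*87 = -7308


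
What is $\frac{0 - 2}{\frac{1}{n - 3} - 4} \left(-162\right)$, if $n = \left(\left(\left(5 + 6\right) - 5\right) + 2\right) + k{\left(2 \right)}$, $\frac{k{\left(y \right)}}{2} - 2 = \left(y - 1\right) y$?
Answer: $- \frac{1404}{17} \approx -82.588$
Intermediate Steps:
$k{\left(y \right)} = 4 + 2 y \left(-1 + y\right)$ ($k{\left(y \right)} = 4 + 2 \left(y - 1\right) y = 4 + 2 \left(-1 + y\right) y = 4 + 2 y \left(-1 + y\right)$)
$n = 16$ ($n = \left(\left(\left(5 + 6\right) - 5\right) + 2\right) + \left(4 - 4 + 2 \cdot 2^{2}\right) = \left(\left(11 - 5\right) + 2\right) + \left(4 - 4 + 2 \cdot 4\right) = \left(6 + 2\right) + \left(4 - 4 + 8\right) = 8 + 8 = 16$)
$\frac{0 - 2}{\frac{1}{n - 3} - 4} \left(-162\right) = \frac{0 - 2}{\frac{1}{16 - 3} - 4} \left(-162\right) = - \frac{2}{\frac{1}{13} - 4} \left(-162\right) = - \frac{2}{- \frac{51}{13}} \left(-162\right) = \left(-2\right) \left(- \frac{13}{51}\right) \left(-162\right) = \frac{26}{51} \left(-162\right) = - \frac{1404}{17}$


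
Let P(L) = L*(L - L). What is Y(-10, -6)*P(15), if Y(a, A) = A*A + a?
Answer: 0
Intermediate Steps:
Y(a, A) = a + A² (Y(a, A) = A² + a = a + A²)
P(L) = 0 (P(L) = L*0 = 0)
Y(-10, -6)*P(15) = (-10 + (-6)²)*0 = (-10 + 36)*0 = 26*0 = 0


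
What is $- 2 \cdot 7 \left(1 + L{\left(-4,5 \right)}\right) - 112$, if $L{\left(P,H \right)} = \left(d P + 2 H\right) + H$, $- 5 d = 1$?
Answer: $- \frac{1736}{5} \approx -347.2$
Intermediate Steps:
$d = - \frac{1}{5}$ ($d = \left(- \frac{1}{5}\right) 1 = - \frac{1}{5} \approx -0.2$)
$L{\left(P,H \right)} = 3 H - \frac{P}{5}$ ($L{\left(P,H \right)} = \left(- \frac{P}{5} + 2 H\right) + H = \left(2 H - \frac{P}{5}\right) + H = 3 H - \frac{P}{5}$)
$- 2 \cdot 7 \left(1 + L{\left(-4,5 \right)}\right) - 112 = - 2 \cdot 7 \left(1 + \left(3 \cdot 5 - - \frac{4}{5}\right)\right) - 112 = - 2 \cdot 7 \left(1 + \left(15 + \frac{4}{5}\right)\right) - 112 = - 2 \cdot 7 \left(1 + \frac{79}{5}\right) - 112 = - 2 \cdot 7 \cdot \frac{84}{5} - 112 = \left(-2\right) \frac{588}{5} - 112 = - \frac{1176}{5} - 112 = - \frac{1736}{5}$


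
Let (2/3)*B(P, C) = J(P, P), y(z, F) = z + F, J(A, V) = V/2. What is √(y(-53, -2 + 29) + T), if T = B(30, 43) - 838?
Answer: 3*I*√374/2 ≈ 29.009*I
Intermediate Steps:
J(A, V) = V/2 (J(A, V) = V*(½) = V/2)
y(z, F) = F + z
B(P, C) = 3*P/4 (B(P, C) = 3*(P/2)/2 = 3*P/4)
T = -1631/2 (T = (¾)*30 - 838 = 45/2 - 838 = -1631/2 ≈ -815.50)
√(y(-53, -2 + 29) + T) = √(((-2 + 29) - 53) - 1631/2) = √((27 - 53) - 1631/2) = √(-26 - 1631/2) = √(-1683/2) = 3*I*√374/2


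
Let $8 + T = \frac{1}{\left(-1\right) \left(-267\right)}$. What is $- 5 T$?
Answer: $\frac{10675}{267} \approx 39.981$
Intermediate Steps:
$T = - \frac{2135}{267}$ ($T = -8 + \frac{1}{\left(-1\right) \left(-267\right)} = -8 + \frac{1}{267} = - \frac{2135}{267} \approx -7.9963$)
$- 5 T = \left(-5\right) \left(- \frac{2135}{267}\right) = \frac{10675}{267}$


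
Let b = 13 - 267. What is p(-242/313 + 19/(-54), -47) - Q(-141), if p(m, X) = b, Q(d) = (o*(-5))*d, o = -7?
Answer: 4681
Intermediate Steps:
Q(d) = 35*d (Q(d) = (-7*(-5))*d = 35*d)
b = -254
p(m, X) = -254
p(-242/313 + 19/(-54), -47) - Q(-141) = -254 - 35*(-141) = -254 - 1*(-4935) = -254 + 4935 = 4681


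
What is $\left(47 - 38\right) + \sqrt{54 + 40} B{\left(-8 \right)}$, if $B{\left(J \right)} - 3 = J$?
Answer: $9 - 5 \sqrt{94} \approx -39.477$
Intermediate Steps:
$B{\left(J \right)} = 3 + J$
$\left(47 - 38\right) + \sqrt{54 + 40} B{\left(-8 \right)} = \left(47 - 38\right) + \sqrt{54 + 40} \left(3 - 8\right) = \left(47 - 38\right) + \sqrt{94} \left(-5\right) = 9 - 5 \sqrt{94}$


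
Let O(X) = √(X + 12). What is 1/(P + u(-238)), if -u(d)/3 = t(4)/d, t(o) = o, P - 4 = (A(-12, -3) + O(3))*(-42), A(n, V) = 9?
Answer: -264775/80277497 + 297381*√15/802774970 ≈ -0.0018635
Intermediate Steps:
O(X) = √(12 + X)
P = -374 - 42*√15 (P = 4 + (9 + √(12 + 3))*(-42) = 4 + (9 + √15)*(-42) = 4 + (-378 - 42*√15) = -374 - 42*√15 ≈ -536.67)
u(d) = -12/d
1/(P + u(-238)) = 1/((-374 - 42*√15) - 12/(-238)) = 1/((-374 - 42*√15) - 12*(-1/238)) = 1/((-374 - 42*√15) + 6/119) = 1/(-44500/119 - 42*√15)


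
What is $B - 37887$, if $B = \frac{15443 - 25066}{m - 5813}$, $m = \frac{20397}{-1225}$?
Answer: $- \frac{270551478439}{7141322} \approx -37885.0$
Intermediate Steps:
$m = - \frac{20397}{1225}$ ($m = 20397 \left(- \frac{1}{1225}\right) = - \frac{20397}{1225} \approx -16.651$)
$B = \frac{11788175}{7141322}$ ($B = \frac{15443 - 25066}{- \frac{20397}{1225} - 5813} = - \frac{9623}{- \frac{7141322}{1225}} = \left(-9623\right) \left(- \frac{1225}{7141322}\right) = \frac{11788175}{7141322} \approx 1.6507$)
$B - 37887 = \frac{11788175}{7141322} - 37887 = - \frac{270551478439}{7141322}$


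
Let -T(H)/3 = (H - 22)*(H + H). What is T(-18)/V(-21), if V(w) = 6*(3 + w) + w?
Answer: 1440/43 ≈ 33.488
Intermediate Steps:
T(H) = -6*H*(-22 + H) (T(H) = -3*(H - 22)*(H + H) = -3*(-22 + H)*2*H = -6*H*(-22 + H))
V(w) = 18 + 7*w (V(w) = (18 + 6*w) + w = 18 + 7*w)
T(-18)/V(-21) = (6*(-18)*(22 - 1*(-18)))/(18 + 7*(-21)) = (6*(-18)*(22 + 18))/(18 - 147) = (6*(-18)*40)/(-129) = -4320*(-1/129) = 1440/43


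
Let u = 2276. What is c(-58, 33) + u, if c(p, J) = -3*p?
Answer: 2450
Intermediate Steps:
c(-58, 33) + u = -3*(-58) + 2276 = 174 + 2276 = 2450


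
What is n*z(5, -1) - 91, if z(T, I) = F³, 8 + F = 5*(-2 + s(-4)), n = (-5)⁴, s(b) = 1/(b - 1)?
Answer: -4286966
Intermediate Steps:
s(b) = 1/(-1 + b)
n = 625
F = -19 (F = -8 + 5*(-2 + 1/(-1 - 4)) = -8 + 5*(-2 + 1/(-5)) = -8 + 5*(-2 - ⅕) = -8 + 5*(-11/5) = -8 - 11 = -19)
z(T, I) = -6859 (z(T, I) = (-19)³ = -6859)
n*z(5, -1) - 91 = 625*(-6859) - 91 = -4286875 - 91 = -4286966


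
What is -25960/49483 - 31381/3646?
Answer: -1647476183/180415018 ≈ -9.1316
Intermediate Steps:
-25960/49483 - 31381/3646 = -1647476183/180415018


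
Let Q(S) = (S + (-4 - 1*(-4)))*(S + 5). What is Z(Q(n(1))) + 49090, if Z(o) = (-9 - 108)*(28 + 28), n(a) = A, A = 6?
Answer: 42538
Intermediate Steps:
n(a) = 6
Q(S) = S*(5 + S) (Q(S) = (S + (-4 + 4))*(5 + S) = (S + 0)*(5 + S) = S*(5 + S))
Z(o) = -6552 (Z(o) = -117*56 = -6552)
Z(Q(n(1))) + 49090 = -6552 + 49090 = 42538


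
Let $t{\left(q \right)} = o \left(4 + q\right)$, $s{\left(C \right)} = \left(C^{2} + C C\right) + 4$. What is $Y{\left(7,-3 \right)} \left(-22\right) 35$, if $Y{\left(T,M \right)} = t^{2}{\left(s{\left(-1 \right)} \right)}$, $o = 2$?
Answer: $-308000$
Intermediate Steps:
$s{\left(C \right)} = 4 + 2 C^{2}$ ($s{\left(C \right)} = \left(C^{2} + C^{2}\right) + 4 = 2 C^{2} + 4 = 4 + 2 C^{2}$)
$t{\left(q \right)} = 8 + 2 q$ ($t{\left(q \right)} = 2 \left(4 + q\right) = 8 + 2 q$)
$Y{\left(T,M \right)} = 400$ ($Y{\left(T,M \right)} = \left(8 + 2 \left(4 + 2 \left(-1\right)^{2}\right)\right)^{2} = \left(8 + 2 \left(4 + 2 \cdot 1\right)\right)^{2} = \left(8 + 2 \left(4 + 2\right)\right)^{2} = \left(8 + 2 \cdot 6\right)^{2} = \left(8 + 12\right)^{2} = 20^{2} = 400$)
$Y{\left(7,-3 \right)} \left(-22\right) 35 = 400 \left(-22\right) 35 = \left(-8800\right) 35 = -308000$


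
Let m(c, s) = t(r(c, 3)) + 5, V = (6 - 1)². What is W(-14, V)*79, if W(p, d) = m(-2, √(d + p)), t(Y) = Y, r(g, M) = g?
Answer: 237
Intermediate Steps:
V = 25 (V = 5² = 25)
m(c, s) = 5 + c (m(c, s) = c + 5 = 5 + c)
W(p, d) = 3 (W(p, d) = 5 - 2 = 3)
W(-14, V)*79 = 3*79 = 237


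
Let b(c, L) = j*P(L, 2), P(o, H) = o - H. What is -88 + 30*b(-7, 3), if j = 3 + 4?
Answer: 122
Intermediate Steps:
j = 7
b(c, L) = -14 + 7*L (b(c, L) = 7*(L - 1*2) = 7*(L - 2) = 7*(-2 + L) = -14 + 7*L)
-88 + 30*b(-7, 3) = -88 + 30*(-14 + 7*3) = -88 + 30*(-14 + 21) = -88 + 30*7 = -88 + 210 = 122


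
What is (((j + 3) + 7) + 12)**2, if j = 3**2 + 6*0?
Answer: 961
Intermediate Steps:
j = 9 (j = 9 + 0 = 9)
(((j + 3) + 7) + 12)**2 = (((9 + 3) + 7) + 12)**2 = ((12 + 7) + 12)**2 = (19 + 12)**2 = 31**2 = 961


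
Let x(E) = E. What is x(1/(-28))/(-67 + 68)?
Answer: -1/28 ≈ -0.035714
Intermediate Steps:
x(1/(-28))/(-67 + 68) = 1/((-28)*(-67 + 68)) = -1/28/1 = -1/28*1 = -1/28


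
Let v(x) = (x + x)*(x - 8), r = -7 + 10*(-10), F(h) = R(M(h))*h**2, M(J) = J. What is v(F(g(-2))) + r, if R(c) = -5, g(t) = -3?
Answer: 4663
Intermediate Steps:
F(h) = -5*h**2
r = -107 (r = -7 - 100 = -107)
v(x) = 2*x*(-8 + x) (v(x) = (2*x)*(-8 + x) = 2*x*(-8 + x))
v(F(g(-2))) + r = 2*(-5*(-3)**2)*(-8 - 5*(-3)**2) - 107 = 2*(-5*9)*(-8 - 5*9) - 107 = 2*(-45)*(-8 - 45) - 107 = 2*(-45)*(-53) - 107 = 4770 - 107 = 4663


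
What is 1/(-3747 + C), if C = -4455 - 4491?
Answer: -1/12693 ≈ -7.8784e-5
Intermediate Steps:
C = -8946
1/(-3747 + C) = 1/(-3747 - 8946) = 1/(-12693) = -1/12693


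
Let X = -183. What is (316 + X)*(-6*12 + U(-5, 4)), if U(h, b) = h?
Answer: -10241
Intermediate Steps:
(316 + X)*(-6*12 + U(-5, 4)) = (316 - 183)*(-6*12 - 5) = 133*(-72 - 5) = 133*(-77) = -10241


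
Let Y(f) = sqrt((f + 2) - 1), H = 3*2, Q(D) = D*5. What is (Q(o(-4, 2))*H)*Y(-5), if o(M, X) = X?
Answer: 120*I ≈ 120.0*I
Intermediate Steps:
Q(D) = 5*D
H = 6
Y(f) = sqrt(1 + f) (Y(f) = sqrt((2 + f) - 1) = sqrt(1 + f))
(Q(o(-4, 2))*H)*Y(-5) = ((5*2)*6)*sqrt(1 - 5) = (10*6)*sqrt(-4) = 60*(2*I) = 120*I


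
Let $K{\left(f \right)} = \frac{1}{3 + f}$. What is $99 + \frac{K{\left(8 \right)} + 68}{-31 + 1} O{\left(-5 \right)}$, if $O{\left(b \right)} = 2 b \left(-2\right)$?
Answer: $\frac{1769}{33} \approx 53.606$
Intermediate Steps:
$O{\left(b \right)} = - 4 b$
$99 + \frac{K{\left(8 \right)} + 68}{-31 + 1} O{\left(-5 \right)} = 99 + \frac{\frac{1}{3 + 8} + 68}{-31 + 1} \left(\left(-4\right) \left(-5\right)\right) = 99 + \frac{\frac{1}{11} + 68}{-30} \cdot 20 = 99 + \left(\frac{1}{11} + 68\right) \left(- \frac{1}{30}\right) 20 = 99 + \frac{749}{11} \left(- \frac{1}{30}\right) 20 = 99 - \frac{1498}{33} = \frac{1769}{33}$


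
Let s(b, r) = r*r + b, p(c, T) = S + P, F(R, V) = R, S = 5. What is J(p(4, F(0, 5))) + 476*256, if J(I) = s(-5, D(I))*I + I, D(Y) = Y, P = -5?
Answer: 121856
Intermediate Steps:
p(c, T) = 0 (p(c, T) = 5 - 5 = 0)
s(b, r) = b + r**2 (s(b, r) = r**2 + b = b + r**2)
J(I) = I + I*(-5 + I**2) (J(I) = (-5 + I**2)*I + I = I*(-5 + I**2) + I = I + I*(-5 + I**2))
J(p(4, F(0, 5))) + 476*256 = 0*(-4 + 0**2) + 476*256 = 0*(-4 + 0) + 121856 = 0*(-4) + 121856 = 0 + 121856 = 121856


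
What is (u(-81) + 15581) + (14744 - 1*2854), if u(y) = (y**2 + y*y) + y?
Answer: 40512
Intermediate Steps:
u(y) = y + 2*y**2 (u(y) = (y**2 + y**2) + y = 2*y**2 + y = y + 2*y**2)
(u(-81) + 15581) + (14744 - 1*2854) = (-81*(1 + 2*(-81)) + 15581) + (14744 - 1*2854) = (-81*(1 - 162) + 15581) + (14744 - 2854) = (-81*(-161) + 15581) + 11890 = (13041 + 15581) + 11890 = 28622 + 11890 = 40512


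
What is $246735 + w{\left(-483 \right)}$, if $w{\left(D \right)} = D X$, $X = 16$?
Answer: $239007$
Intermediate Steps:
$w{\left(D \right)} = 16 D$ ($w{\left(D \right)} = D 16 = 16 D$)
$246735 + w{\left(-483 \right)} = 246735 + 16 \left(-483\right) = 246735 - 7728 = 239007$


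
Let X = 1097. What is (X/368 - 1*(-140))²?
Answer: 2768548689/135424 ≈ 20444.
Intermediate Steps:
(X/368 - 1*(-140))² = (1097/368 - 1*(-140))² = (1097*(1/368) + 140)² = (1097/368 + 140)² = (52617/368)² = 2768548689/135424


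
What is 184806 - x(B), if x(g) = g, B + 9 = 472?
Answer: 184343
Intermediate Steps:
B = 463 (B = -9 + 472 = 463)
184806 - x(B) = 184806 - 1*463 = 184806 - 463 = 184343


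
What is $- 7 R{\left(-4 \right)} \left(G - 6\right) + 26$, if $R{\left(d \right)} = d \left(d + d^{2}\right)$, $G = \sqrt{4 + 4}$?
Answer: $-1990 + 672 \sqrt{2} \approx -1039.6$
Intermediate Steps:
$G = 2 \sqrt{2}$ ($G = \sqrt{8} = 2 \sqrt{2} \approx 2.8284$)
$- 7 R{\left(-4 \right)} \left(G - 6\right) + 26 = - 7 \left(-4\right)^{2} \left(1 - 4\right) \left(2 \sqrt{2} - 6\right) + 26 = - 7 \cdot 16 \left(-3\right) \left(-6 + 2 \sqrt{2}\right) + 26 = - 7 \left(- 48 \left(-6 + 2 \sqrt{2}\right)\right) + 26 = - 7 \left(288 - 96 \sqrt{2}\right) + 26 = \left(-2016 + 672 \sqrt{2}\right) + 26 = -1990 + 672 \sqrt{2}$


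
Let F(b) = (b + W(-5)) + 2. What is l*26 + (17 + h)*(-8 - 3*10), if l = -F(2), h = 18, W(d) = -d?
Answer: -1564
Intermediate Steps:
F(b) = 7 + b (F(b) = (b - 1*(-5)) + 2 = (b + 5) + 2 = (5 + b) + 2 = 7 + b)
l = -9 (l = -(7 + 2) = -1*9 = -9)
l*26 + (17 + h)*(-8 - 3*10) = -9*26 + (17 + 18)*(-8 - 3*10) = -234 + 35*(-8 - 30) = -234 + 35*(-38) = -234 - 1330 = -1564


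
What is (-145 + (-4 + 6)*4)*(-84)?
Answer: 11508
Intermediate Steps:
(-145 + (-4 + 6)*4)*(-84) = (-145 + 2*4)*(-84) = (-145 + 8)*(-84) = -137*(-84) = 11508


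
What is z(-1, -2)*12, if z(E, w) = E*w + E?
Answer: 12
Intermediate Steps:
z(E, w) = E + E*w
z(-1, -2)*12 = -(1 - 2)*12 = -1*(-1)*12 = 1*12 = 12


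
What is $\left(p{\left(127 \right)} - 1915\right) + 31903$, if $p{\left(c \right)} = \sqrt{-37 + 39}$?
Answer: $29988 + \sqrt{2} \approx 29989.0$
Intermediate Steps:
$p{\left(c \right)} = \sqrt{2}$
$\left(p{\left(127 \right)} - 1915\right) + 31903 = \left(\sqrt{2} - 1915\right) + 31903 = \left(-1915 + \sqrt{2}\right) + 31903 = 29988 + \sqrt{2}$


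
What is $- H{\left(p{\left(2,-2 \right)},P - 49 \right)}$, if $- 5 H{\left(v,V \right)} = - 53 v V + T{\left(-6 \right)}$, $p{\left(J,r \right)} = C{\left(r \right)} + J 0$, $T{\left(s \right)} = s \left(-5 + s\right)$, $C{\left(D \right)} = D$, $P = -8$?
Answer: $- \frac{5976}{5} \approx -1195.2$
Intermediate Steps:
$p{\left(J,r \right)} = r$ ($p{\left(J,r \right)} = r + J 0 = r + 0 = r$)
$H{\left(v,V \right)} = - \frac{66}{5} + \frac{53 V v}{5}$ ($H{\left(v,V \right)} = - \frac{- 53 v V - 6 \left(-5 - 6\right)}{5} = - \frac{- 53 V v - -66}{5} = - \frac{- 53 V v + 66}{5} = - \frac{66 - 53 V v}{5} = - \frac{66}{5} + \frac{53 V v}{5}$)
$- H{\left(p{\left(2,-2 \right)},P - 49 \right)} = - (- \frac{66}{5} + \frac{53}{5} \left(-8 - 49\right) \left(-2\right)) = - (- \frac{66}{5} + \frac{53}{5} \left(-57\right) \left(-2\right)) = - (- \frac{66}{5} + \frac{6042}{5}) = \left(-1\right) \frac{5976}{5} = - \frac{5976}{5}$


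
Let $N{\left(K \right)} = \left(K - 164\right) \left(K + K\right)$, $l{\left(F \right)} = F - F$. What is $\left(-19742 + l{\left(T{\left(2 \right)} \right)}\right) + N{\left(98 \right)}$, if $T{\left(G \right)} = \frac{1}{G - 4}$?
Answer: $-32678$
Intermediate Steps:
$T{\left(G \right)} = \frac{1}{-4 + G}$
$l{\left(F \right)} = 0$
$N{\left(K \right)} = 2 K \left(-164 + K\right)$ ($N{\left(K \right)} = \left(-164 + K\right) 2 K = 2 K \left(-164 + K\right)$)
$\left(-19742 + l{\left(T{\left(2 \right)} \right)}\right) + N{\left(98 \right)} = \left(-19742 + 0\right) + 2 \cdot 98 \left(-164 + 98\right) = -19742 + 2 \cdot 98 \left(-66\right) = -19742 - 12936 = -32678$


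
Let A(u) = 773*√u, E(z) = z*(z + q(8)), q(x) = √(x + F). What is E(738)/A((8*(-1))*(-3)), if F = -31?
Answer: 123*√6*(738 + I*√23)/1546 ≈ 143.82 + 0.93462*I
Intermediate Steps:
q(x) = √(-31 + x) (q(x) = √(x - 31) = √(-31 + x))
E(z) = z*(z + I*√23) (E(z) = z*(z + √(-31 + 8)) = z*(z + √(-23)) = z*(z + I*√23))
E(738)/A((8*(-1))*(-3)) = (738*(738 + I*√23))/((773*√((8*(-1))*(-3)))) = (544644 + 738*I*√23)/((773*√(-8*(-3)))) = (544644 + 738*I*√23)/((773*√24)) = (544644 + 738*I*√23)/((773*(2*√6))) = (544644 + 738*I*√23)/((1546*√6)) = (544644 + 738*I*√23)*(√6/9276) = √6*(544644 + 738*I*√23)/9276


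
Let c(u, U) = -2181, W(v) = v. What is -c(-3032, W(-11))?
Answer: 2181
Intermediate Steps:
-c(-3032, W(-11)) = -1*(-2181) = 2181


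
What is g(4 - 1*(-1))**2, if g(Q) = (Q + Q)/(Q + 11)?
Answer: 25/64 ≈ 0.39063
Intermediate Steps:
g(Q) = 2*Q/(11 + Q) (g(Q) = (2*Q)/(11 + Q) = 2*Q/(11 + Q))
g(4 - 1*(-1))**2 = (2*(4 - 1*(-1))/(11 + (4 - 1*(-1))))**2 = (2*(4 + 1)/(11 + (4 + 1)))**2 = (2*5/(11 + 5))**2 = (2*5/16)**2 = (2*5*(1/16))**2 = (5/8)**2 = 25/64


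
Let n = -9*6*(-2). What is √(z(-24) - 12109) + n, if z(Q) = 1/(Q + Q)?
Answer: 108 + I*√1743699/12 ≈ 108.0 + 110.04*I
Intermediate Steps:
z(Q) = 1/(2*Q)
n = 108 (n = -54*(-2) = 108)
√(z(-24) - 12109) + n = √((½)/(-24) - 12109) + 108 = √((½)*(-1/24) - 12109) + 108 = √(-1/48 - 12109) + 108 = √(-581233/48) + 108 = I*√1743699/12 + 108 = 108 + I*√1743699/12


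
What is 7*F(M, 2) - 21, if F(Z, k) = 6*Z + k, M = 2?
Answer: 77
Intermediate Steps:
F(Z, k) = k + 6*Z
7*F(M, 2) - 21 = 7*(2 + 6*2) - 21 = 7*(2 + 12) - 21 = 7*14 - 21 = 98 - 21 = 77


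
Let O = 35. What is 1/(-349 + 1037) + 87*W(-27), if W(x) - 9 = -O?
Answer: -1556255/688 ≈ -2262.0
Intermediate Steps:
W(x) = -26 (W(x) = 9 - 1*35 = 9 - 35 = -26)
1/(-349 + 1037) + 87*W(-27) = 1/(-349 + 1037) + 87*(-26) = 1/688 - 2262 = -1556255/688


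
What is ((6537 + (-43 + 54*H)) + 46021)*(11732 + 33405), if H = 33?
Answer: 2450803689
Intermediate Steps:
((6537 + (-43 + 54*H)) + 46021)*(11732 + 33405) = ((6537 + (-43 + 54*33)) + 46021)*(11732 + 33405) = ((6537 + (-43 + 1782)) + 46021)*45137 = ((6537 + 1739) + 46021)*45137 = (8276 + 46021)*45137 = 54297*45137 = 2450803689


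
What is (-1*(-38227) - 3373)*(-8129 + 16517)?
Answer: 292355352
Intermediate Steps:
(-1*(-38227) - 3373)*(-8129 + 16517) = (38227 - 3373)*8388 = 34854*8388 = 292355352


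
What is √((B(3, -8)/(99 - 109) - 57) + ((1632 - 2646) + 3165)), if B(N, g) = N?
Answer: √209370/10 ≈ 45.757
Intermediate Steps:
√((B(3, -8)/(99 - 109) - 57) + ((1632 - 2646) + 3165)) = √((3/(99 - 109) - 57) + ((1632 - 2646) + 3165)) = √((3/(-10) - 57) + (-1014 + 3165)) = √((-⅒*3 - 57) + 2151) = √((-3/10 - 57) + 2151) = √(-573/10 + 2151) = √(20937/10) = √209370/10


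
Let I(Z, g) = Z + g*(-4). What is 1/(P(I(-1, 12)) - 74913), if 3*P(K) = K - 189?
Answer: -3/224977 ≈ -1.3335e-5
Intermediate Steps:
I(Z, g) = Z - 4*g
P(K) = -63 + K/3 (P(K) = (K - 189)/3 = (-189 + K)/3 = -63 + K/3)
1/(P(I(-1, 12)) - 74913) = 1/((-63 + (-1 - 4*12)/3) - 74913) = 1/((-63 + (-1 - 48)/3) - 74913) = 1/((-63 + (⅓)*(-49)) - 74913) = 1/((-63 - 49/3) - 74913) = 1/(-238/3 - 74913) = 1/(-224977/3) = -3/224977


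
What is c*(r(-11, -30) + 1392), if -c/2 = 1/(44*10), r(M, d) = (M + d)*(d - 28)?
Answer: -377/22 ≈ -17.136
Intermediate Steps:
r(M, d) = (-28 + d)*(M + d) (r(M, d) = (M + d)*(-28 + d) = (-28 + d)*(M + d))
c = -1/220 (c = -2/(44*10) = -2/440 = -2*1/440 = -1/220 ≈ -0.0045455)
c*(r(-11, -30) + 1392) = -(((-30)² - 28*(-11) - 28*(-30) - 11*(-30)) + 1392)/220 = -((900 + 308 + 840 + 330) + 1392)/220 = -(2378 + 1392)/220 = -1/220*3770 = -377/22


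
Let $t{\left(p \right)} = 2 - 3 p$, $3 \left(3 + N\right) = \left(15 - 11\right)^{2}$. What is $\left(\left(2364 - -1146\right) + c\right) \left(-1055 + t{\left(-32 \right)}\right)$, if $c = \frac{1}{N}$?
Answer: $- \frac{23516361}{7} \approx -3.3595 \cdot 10^{6}$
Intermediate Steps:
$N = \frac{7}{3}$ ($N = -3 + \frac{\left(15 - 11\right)^{2}}{3} = -3 + \frac{4^{2}}{3} = -3 + \frac{1}{3} \cdot 16 = -3 + \frac{16}{3} = \frac{7}{3} \approx 2.3333$)
$c = \frac{3}{7}$ ($c = \frac{1}{\frac{7}{3}} = \frac{3}{7} \approx 0.42857$)
$\left(\left(2364 - -1146\right) + c\right) \left(-1055 + t{\left(-32 \right)}\right) = \left(\left(2364 - -1146\right) + \frac{3}{7}\right) \left(-1055 + \left(2 - -96\right)\right) = \left(\left(2364 + 1146\right) + \frac{3}{7}\right) \left(-1055 + \left(2 + 96\right)\right) = \left(3510 + \frac{3}{7}\right) \left(-1055 + 98\right) = \frac{24573}{7} \left(-957\right) = - \frac{23516361}{7}$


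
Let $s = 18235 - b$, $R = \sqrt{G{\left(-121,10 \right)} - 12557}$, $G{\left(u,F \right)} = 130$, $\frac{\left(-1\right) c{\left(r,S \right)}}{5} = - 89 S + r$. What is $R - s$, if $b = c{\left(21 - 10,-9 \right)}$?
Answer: $-22295 + 17 i \sqrt{43} \approx -22295.0 + 111.48 i$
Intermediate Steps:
$c{\left(r,S \right)} = - 5 r + 445 S$ ($c{\left(r,S \right)} = - 5 \left(- 89 S + r\right) = - 5 \left(r - 89 S\right) = - 5 r + 445 S$)
$b = -4060$ ($b = - 5 \left(21 - 10\right) + 445 \left(-9\right) = \left(-5\right) 11 - 4005 = -55 - 4005 = -4060$)
$R = 17 i \sqrt{43}$ ($R = \sqrt{130 - 12557} = \sqrt{-12427} = 17 i \sqrt{43} \approx 111.48 i$)
$s = 22295$ ($s = 18235 - -4060 = 18235 + 4060 = 22295$)
$R - s = 17 i \sqrt{43} - 22295 = -22295 + 17 i \sqrt{43}$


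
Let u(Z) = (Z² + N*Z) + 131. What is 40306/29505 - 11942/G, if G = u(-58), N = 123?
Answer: 7920988/1704265 ≈ 4.6477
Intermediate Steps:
u(Z) = 131 + Z² + 123*Z (u(Z) = (Z² + 123*Z) + 131 = 131 + Z² + 123*Z)
G = -3639 (G = 131 + (-58)² + 123*(-58) = 131 + 3364 - 7134 = -3639)
40306/29505 - 11942/G = 40306/29505 - 11942/(-3639) = 40306*(1/29505) - 11942*(-1/3639) = 5758/4215 + 11942/3639 = 7920988/1704265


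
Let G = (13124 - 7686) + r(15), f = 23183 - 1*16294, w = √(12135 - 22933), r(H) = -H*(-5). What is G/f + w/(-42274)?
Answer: 5513/6889 - I*√10798/42274 ≈ 0.80026 - 0.0024581*I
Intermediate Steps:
r(H) = 5*H
w = I*√10798 (w = √(-10798) = I*√10798 ≈ 103.91*I)
f = 6889 (f = 23183 - 16294 = 6889)
G = 5513 (G = (13124 - 7686) + 5*15 = 5438 + 75 = 5513)
G/f + w/(-42274) = 5513/6889 + (I*√10798)/(-42274) = 5513*(1/6889) + (I*√10798)*(-1/42274) = 5513/6889 - I*√10798/42274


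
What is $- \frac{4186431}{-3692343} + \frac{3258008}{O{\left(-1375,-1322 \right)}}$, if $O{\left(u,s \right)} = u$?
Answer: $- \frac{4007975563373}{1692323875} \approx -2368.3$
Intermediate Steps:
$- \frac{4186431}{-3692343} + \frac{3258008}{O{\left(-1375,-1322 \right)}} = - \frac{4186431}{-3692343} + \frac{3258008}{-1375} = \left(-4186431\right) \left(- \frac{1}{3692343}\right) + 3258008 \left(- \frac{1}{1375}\right) = \frac{1395477}{1230781} - \frac{3258008}{1375} = - \frac{4007975563373}{1692323875}$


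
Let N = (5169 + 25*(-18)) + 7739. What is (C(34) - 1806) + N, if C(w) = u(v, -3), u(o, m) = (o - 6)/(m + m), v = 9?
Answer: 21303/2 ≈ 10652.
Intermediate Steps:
u(o, m) = (-6 + o)/(2*m) (u(o, m) = (-6 + o)/((2*m)) = (-6 + o)*(1/(2*m)) = (-6 + o)/(2*m))
C(w) = -½ (C(w) = (½)*(-6 + 9)/(-3) = (½)*(-⅓)*3 = -½)
N = 12458 (N = (5169 - 450) + 7739 = 4719 + 7739 = 12458)
(C(34) - 1806) + N = (-½ - 1806) + 12458 = -3613/2 + 12458 = 21303/2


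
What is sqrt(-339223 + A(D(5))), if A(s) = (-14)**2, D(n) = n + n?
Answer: I*sqrt(339027) ≈ 582.26*I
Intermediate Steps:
D(n) = 2*n
A(s) = 196
sqrt(-339223 + A(D(5))) = sqrt(-339223 + 196) = sqrt(-339027) = I*sqrt(339027)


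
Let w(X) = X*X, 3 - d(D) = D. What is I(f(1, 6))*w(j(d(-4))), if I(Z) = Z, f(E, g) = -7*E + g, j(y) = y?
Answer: -49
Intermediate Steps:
d(D) = 3 - D
f(E, g) = g - 7*E
w(X) = X²
I(f(1, 6))*w(j(d(-4))) = (6 - 7*1)*(3 - 1*(-4))² = (6 - 7)*(3 + 4)² = -1*7² = -1*49 = -49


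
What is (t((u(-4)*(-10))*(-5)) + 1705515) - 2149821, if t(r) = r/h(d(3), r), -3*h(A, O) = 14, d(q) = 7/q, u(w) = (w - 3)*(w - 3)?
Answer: -444831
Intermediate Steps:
u(w) = (-3 + w)² (u(w) = (-3 + w)*(-3 + w) = (-3 + w)²)
h(A, O) = -14/3 (h(A, O) = -⅓*14 = -14/3)
t(r) = -3*r/14 (t(r) = r/(-14/3) = r*(-3/14) = -3*r/14)
(t((u(-4)*(-10))*(-5)) + 1705515) - 2149821 = (-3*(-3 - 4)²*(-10)*(-5)/14 + 1705515) - 2149821 = (-3*(-7)²*(-10)*(-5)/14 + 1705515) - 2149821 = (-3*49*(-10)*(-5)/14 + 1705515) - 2149821 = (-(-105)*(-5) + 1705515) - 2149821 = (-3/14*2450 + 1705515) - 2149821 = (-525 + 1705515) - 2149821 = 1704990 - 2149821 = -444831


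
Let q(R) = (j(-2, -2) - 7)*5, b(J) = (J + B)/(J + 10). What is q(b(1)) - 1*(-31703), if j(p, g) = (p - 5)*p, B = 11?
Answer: 31738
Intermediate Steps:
b(J) = (11 + J)/(10 + J) (b(J) = (J + 11)/(J + 10) = (11 + J)/(10 + J))
j(p, g) = p*(-5 + p) (j(p, g) = (-5 + p)*p = p*(-5 + p))
q(R) = 35 (q(R) = (-2*(-5 - 2) - 7)*5 = (-2*(-7) - 7)*5 = (14 - 7)*5 = 7*5 = 35)
q(b(1)) - 1*(-31703) = 35 - 1*(-31703) = 35 + 31703 = 31738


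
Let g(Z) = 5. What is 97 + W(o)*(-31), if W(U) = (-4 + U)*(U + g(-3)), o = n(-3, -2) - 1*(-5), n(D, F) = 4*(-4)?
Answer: -2693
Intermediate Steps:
n(D, F) = -16
o = -11 (o = -16 - 1*(-5) = -16 + 5 = -11)
W(U) = (-4 + U)*(5 + U) (W(U) = (-4 + U)*(U + 5) = (-4 + U)*(5 + U))
97 + W(o)*(-31) = 97 + (-20 - 11 + (-11)²)*(-31) = 97 + (-20 - 11 + 121)*(-31) = 97 + 90*(-31) = 97 - 2790 = -2693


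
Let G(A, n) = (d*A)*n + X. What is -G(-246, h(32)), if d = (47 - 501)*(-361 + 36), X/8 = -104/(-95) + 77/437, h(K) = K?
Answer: 2537907193784/2185 ≈ 1.1615e+9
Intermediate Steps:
X = 22216/2185 (X = 8*(-104/(-95) + 77/437) = 8*(-104*(-1/95) + 77*(1/437)) = 8*(104/95 + 77/437) = 8*(2777/2185) = 22216/2185 ≈ 10.168)
d = 147550 (d = -454*(-325) = 147550)
G(A, n) = 22216/2185 + 147550*A*n (G(A, n) = (147550*A)*n + 22216/2185 = 147550*A*n + 22216/2185 = 22216/2185 + 147550*A*n)
-G(-246, h(32)) = -(22216/2185 + 147550*(-246)*32) = -(22216/2185 - 1161513600) = -1*(-2537907193784/2185) = 2537907193784/2185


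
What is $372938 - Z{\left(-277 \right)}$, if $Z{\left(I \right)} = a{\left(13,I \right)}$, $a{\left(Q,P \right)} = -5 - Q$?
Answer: $372956$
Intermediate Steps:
$Z{\left(I \right)} = -18$ ($Z{\left(I \right)} = -5 - 13 = -18$)
$372938 - Z{\left(-277 \right)} = 372938 - -18 = 372938 + 18 = 372956$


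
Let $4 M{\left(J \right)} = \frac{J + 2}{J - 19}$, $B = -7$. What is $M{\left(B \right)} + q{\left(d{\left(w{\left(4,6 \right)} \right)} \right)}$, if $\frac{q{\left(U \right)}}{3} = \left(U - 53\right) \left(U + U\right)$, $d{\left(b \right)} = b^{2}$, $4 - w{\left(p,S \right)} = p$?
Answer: $\frac{5}{104} \approx 0.048077$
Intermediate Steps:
$M{\left(J \right)} = \frac{2 + J}{4 \left(-19 + J\right)}$ ($M{\left(J \right)} = \frac{\left(J + 2\right) \frac{1}{J - 19}}{4} = \frac{\left(2 + J\right) \frac{1}{-19 + J}}{4} = \frac{\frac{1}{-19 + J} \left(2 + J\right)}{4} = \frac{2 + J}{4 \left(-19 + J\right)}$)
$w{\left(p,S \right)} = 4 - p$
$q{\left(U \right)} = 6 U \left(-53 + U\right)$ ($q{\left(U \right)} = 3 \left(U - 53\right) \left(U + U\right) = 3 \left(-53 + U\right) 2 U = 3 \cdot 2 U \left(-53 + U\right) = 6 U \left(-53 + U\right)$)
$M{\left(B \right)} + q{\left(d{\left(w{\left(4,6 \right)} \right)} \right)} = \frac{2 - 7}{4 \left(-19 - 7\right)} + 6 \left(4 - 4\right)^{2} \left(-53 + \left(4 - 4\right)^{2}\right) = \frac{1}{4} \frac{1}{-26} \left(-5\right) + 6 \left(4 - 4\right)^{2} \left(-53 + \left(4 - 4\right)^{2}\right) = \frac{1}{4} \left(- \frac{1}{26}\right) \left(-5\right) + 6 \cdot 0^{2} \left(-53 + 0^{2}\right) = \frac{5}{104} + 6 \cdot 0 \left(-53 + 0\right) = \frac{5}{104} + 6 \cdot 0 \left(-53\right) = \frac{5}{104} + 0 = \frac{5}{104}$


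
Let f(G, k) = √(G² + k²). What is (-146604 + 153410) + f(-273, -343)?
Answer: 6806 + 7*√3922 ≈ 7244.4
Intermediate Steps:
(-146604 + 153410) + f(-273, -343) = (-146604 + 153410) + √((-273)² + (-343)²) = 6806 + √(74529 + 117649) = 6806 + √192178 = 6806 + 7*√3922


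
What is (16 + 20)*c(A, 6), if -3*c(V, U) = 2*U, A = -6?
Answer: -144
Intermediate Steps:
c(V, U) = -2*U/3
(16 + 20)*c(A, 6) = (16 + 20)*(-⅔*6) = 36*(-4) = -144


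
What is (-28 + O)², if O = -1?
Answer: 841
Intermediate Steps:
(-28 + O)² = (-28 - 1)² = (-29)² = 841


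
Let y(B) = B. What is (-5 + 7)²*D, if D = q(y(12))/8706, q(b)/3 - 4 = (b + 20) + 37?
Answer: 146/1451 ≈ 0.10062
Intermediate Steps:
q(b) = 183 + 3*b (q(b) = 12 + 3*((b + 20) + 37) = 12 + 3*((20 + b) + 37) = 12 + 3*(57 + b) = 12 + (171 + 3*b) = 183 + 3*b)
D = 73/2902 (D = (183 + 3*12)/8706 = (183 + 36)*(1/8706) = 219*(1/8706) = 73/2902 ≈ 0.025155)
(-5 + 7)²*D = (-5 + 7)²*(73/2902) = 2²*(73/2902) = 4*(73/2902) = 146/1451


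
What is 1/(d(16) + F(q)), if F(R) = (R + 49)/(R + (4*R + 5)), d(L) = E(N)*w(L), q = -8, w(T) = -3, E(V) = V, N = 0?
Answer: -35/41 ≈ -0.85366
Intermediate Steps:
d(L) = 0 (d(L) = 0*(-3) = 0)
F(R) = (49 + R)/(5 + 5*R) (F(R) = (49 + R)/(R + (5 + 4*R)) = (49 + R)/(5 + 5*R))
1/(d(16) + F(q)) = 1/(0 + (49 - 8)/(5*(1 - 8))) = 1/(0 + (⅕)*41/(-7)) = 1/(0 + (⅕)*(-⅐)*41) = 1/(0 - 41/35) = 1/(-41/35) = -35/41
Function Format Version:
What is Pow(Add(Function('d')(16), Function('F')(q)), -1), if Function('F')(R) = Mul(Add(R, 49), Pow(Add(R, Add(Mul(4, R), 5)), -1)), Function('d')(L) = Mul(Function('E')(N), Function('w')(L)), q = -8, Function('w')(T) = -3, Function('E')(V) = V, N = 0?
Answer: Rational(-35, 41) ≈ -0.85366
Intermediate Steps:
Function('d')(L) = 0 (Function('d')(L) = Mul(0, -3) = 0)
Function('F')(R) = Mul(Pow(Add(5, Mul(5, R)), -1), Add(49, R)) (Function('F')(R) = Mul(Add(49, R), Pow(Add(R, Add(5, Mul(4, R))), -1)) = Mul(Add(49, R), Pow(Add(5, Mul(5, R)), -1)) = Mul(Pow(Add(5, Mul(5, R)), -1), Add(49, R)))
Pow(Add(Function('d')(16), Function('F')(q)), -1) = Pow(Add(0, Mul(Rational(1, 5), Pow(Add(1, -8), -1), Add(49, -8))), -1) = Pow(Add(0, Mul(Rational(1, 5), Pow(-7, -1), 41)), -1) = Pow(Add(0, Mul(Rational(1, 5), Rational(-1, 7), 41)), -1) = Pow(Add(0, Rational(-41, 35)), -1) = Pow(Rational(-41, 35), -1) = Rational(-35, 41)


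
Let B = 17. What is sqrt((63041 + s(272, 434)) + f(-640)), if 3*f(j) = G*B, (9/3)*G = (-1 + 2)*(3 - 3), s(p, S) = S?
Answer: 5*sqrt(2539) ≈ 251.94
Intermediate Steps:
G = 0 (G = ((-1 + 2)*(3 - 3))/3 = (1*0)/3 = (1/3)*0 = 0)
f(j) = 0 (f(j) = (0*17)/3 = (1/3)*0 = 0)
sqrt((63041 + s(272, 434)) + f(-640)) = sqrt((63041 + 434) + 0) = sqrt(63475 + 0) = sqrt(63475) = 5*sqrt(2539)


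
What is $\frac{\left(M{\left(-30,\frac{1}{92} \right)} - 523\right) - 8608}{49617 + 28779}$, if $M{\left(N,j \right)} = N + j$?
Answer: $- \frac{280937}{2404144} \approx -0.11686$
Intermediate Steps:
$\frac{\left(M{\left(-30,\frac{1}{92} \right)} - 523\right) - 8608}{49617 + 28779} = \frac{\left(\left(-30 + \frac{1}{92}\right) - 523\right) - 8608}{49617 + 28779} = \frac{\left(\left(-30 + \frac{1}{92}\right) - 523\right) + \left(-9882 + 1274\right)}{78396} = \left(\left(- \frac{2759}{92} - 523\right) - 8608\right) \frac{1}{78396} = \left(- \frac{50875}{92} - 8608\right) \frac{1}{78396} = \left(- \frac{842811}{92}\right) \frac{1}{78396} = - \frac{280937}{2404144}$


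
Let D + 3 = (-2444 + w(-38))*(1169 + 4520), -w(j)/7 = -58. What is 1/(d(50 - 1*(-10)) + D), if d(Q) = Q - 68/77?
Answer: -77/892747693 ≈ -8.6251e-8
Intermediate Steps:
w(j) = 406 (w(j) = -7*(-58) = 406)
d(Q) = -68/77 + Q (d(Q) = Q - 68*1/77 = Q - 68/77 = -68/77 + Q)
D = -11594185 (D = -3 + (-2444 + 406)*(1169 + 4520) = -3 - 2038*5689 = -3 - 11594182 = -11594185)
1/(d(50 - 1*(-10)) + D) = 1/((-68/77 + (50 - 1*(-10))) - 11594185) = 1/((-68/77 + (50 + 10)) - 11594185) = 1/((-68/77 + 60) - 11594185) = 1/(4552/77 - 11594185) = 1/(-892747693/77) = -77/892747693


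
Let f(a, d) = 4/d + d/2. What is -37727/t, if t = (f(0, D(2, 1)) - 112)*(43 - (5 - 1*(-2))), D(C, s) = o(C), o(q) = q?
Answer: 37727/3924 ≈ 9.6144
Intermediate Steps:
D(C, s) = C
f(a, d) = d/2 + 4/d (f(a, d) = 4/d + d*(½) = 4/d + d/2 = d/2 + 4/d)
t = -3924 (t = (((½)*2 + 4/2) - 112)*(43 - (5 - 1*(-2))) = ((1 + 4*(½)) - 112)*(43 - (5 + 2)) = ((1 + 2) - 112)*(43 - 1*7) = (3 - 112)*(43 - 7) = -109*36 = -3924)
-37727/t = -37727/(-3924) = -37727*(-1/3924) = 37727/3924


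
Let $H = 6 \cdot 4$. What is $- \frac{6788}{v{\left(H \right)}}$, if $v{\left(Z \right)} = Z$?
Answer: $- \frac{1697}{6} \approx -282.83$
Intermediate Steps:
$H = 24$
$- \frac{6788}{v{\left(H \right)}} = - \frac{6788}{24} = \left(-6788\right) \frac{1}{24} = - \frac{1697}{6}$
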